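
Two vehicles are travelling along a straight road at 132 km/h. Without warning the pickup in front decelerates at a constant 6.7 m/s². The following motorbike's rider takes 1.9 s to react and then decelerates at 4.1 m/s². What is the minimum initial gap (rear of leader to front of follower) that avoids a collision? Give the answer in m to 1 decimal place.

132 km/h ÷ 3.6 = 36.6667 m/s.
Leader travels v²/(2a_L) = 1344.447 / 13.400 = 100.332 m before stopping.
Follower covers v·t_r = 36.6667 × 1.9 = 69.667 m while reacting, then v²/(2a_F) = 1344.447 / 8.200 = 163.957 m while braking, for a total of 69.667 + 163.957 = 233.624 m.
Since a_F ≤ a_L and the follower starts braking later, the follower is never slower than the leader, so the closest approach is when both have stopped.
Minimum gap = 233.624 − 100.332 = 133.292 m.

Minimum gap ≈ 133.3 m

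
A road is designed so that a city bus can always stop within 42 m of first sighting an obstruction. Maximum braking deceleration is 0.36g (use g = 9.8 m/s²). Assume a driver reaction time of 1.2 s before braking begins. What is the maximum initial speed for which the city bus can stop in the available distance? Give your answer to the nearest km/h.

Maximum speed ≈ 49 km/h

a = 0.36 × 9.8 = 3.528 m/s².
Stopping distance: v·t_r + v²/(2a) = 42 with t_r = 1.2 s and a = 3.528 m/s².
So v² + 8.467 v − 296.35 = 0.
Positive root: v = −a·t_r + √((a·t_r)² + 2a·d) = −4.234 + √(17.927 + 296.35) = 13.4939 m/s.
13.4939 m/s × 3.6 = 48.578 km/h.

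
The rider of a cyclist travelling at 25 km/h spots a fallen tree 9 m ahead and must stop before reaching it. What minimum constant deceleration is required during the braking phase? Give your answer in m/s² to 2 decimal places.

25 km/h ÷ 3.6 = 6.9444 m/s.
v² = 2a·d ⇒ a = v²/(2d) = 6.9444² / (2 × 9.000) = 48.225 / 18.000 = 2.6792 m/s².

Required deceleration ≈ 2.68 m/s²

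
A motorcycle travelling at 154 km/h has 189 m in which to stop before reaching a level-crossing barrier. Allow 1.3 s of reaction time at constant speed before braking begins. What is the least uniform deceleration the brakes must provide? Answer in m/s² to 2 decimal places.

154 km/h ÷ 3.6 = 42.7778 m/s.
Distance covered during reaction = 42.7778 × 1.3 = 55.611 m.
Distance available for braking: 189 − 55.611 = 133.389 m.
v² = 2a·d ⇒ a = v²/(2d) = 42.7778² / (2 × 133.389) = 1829.940 / 266.778 = 6.8594 m/s².

Required deceleration ≈ 6.86 m/s²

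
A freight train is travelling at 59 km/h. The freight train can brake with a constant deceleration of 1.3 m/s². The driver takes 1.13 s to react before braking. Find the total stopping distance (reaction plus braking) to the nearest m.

Total stopping distance ≈ 122 m

59 km/h ÷ 3.6 = 16.3889 m/s.
Reaction distance = v·t_r = 16.3889 × 1.13 = 18.519 m.
Braking distance = v²/(2a) = 16.3889² / (2 × 1.300) = 268.596 / 2.600 = 103.306 m.
Total = 18.519 + 103.306 = 121.825 m.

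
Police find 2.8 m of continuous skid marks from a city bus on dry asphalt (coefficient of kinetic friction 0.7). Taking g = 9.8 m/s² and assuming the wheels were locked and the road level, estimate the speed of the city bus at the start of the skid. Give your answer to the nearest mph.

Deceleration a = μg = 0.7 × 9.8 = 6.860 m/s².
v = √(2a·d) = √(2 × 6.860 × 2.8) = √38.416 = 6.1981 m/s.
= 6.1981 ÷ 0.44704 = 13.865 mph.

Initial speed ≈ 14 mph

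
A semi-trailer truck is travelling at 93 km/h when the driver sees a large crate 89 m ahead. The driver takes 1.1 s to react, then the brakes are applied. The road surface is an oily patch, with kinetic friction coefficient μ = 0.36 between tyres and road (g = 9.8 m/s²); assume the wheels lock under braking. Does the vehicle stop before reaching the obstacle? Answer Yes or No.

93 km/h ÷ 3.6 = 25.8333 m/s.
a = μg = 0.36 × 9.8 = 3.528 m/s².
Reaction distance = 25.8333 × 1.1 = 28.417 m.
Braking distance = v²/(2a) = 667.359 / 7.056 = 94.580 m.
Total stopping distance = 28.417 + 94.580 = 122.997 m, vs 89 m available — it cannot stop in time and overshoots by 122.997 − 89 = 33.997 m.

No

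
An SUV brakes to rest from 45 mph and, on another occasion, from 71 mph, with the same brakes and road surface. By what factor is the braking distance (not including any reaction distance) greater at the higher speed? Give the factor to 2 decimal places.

Factor ≈ 2.49

Braking distance d = v²/(2a), so with a fixed, d ∝ v².
Factor = (71/45)² = 1.5778² = 2.4895.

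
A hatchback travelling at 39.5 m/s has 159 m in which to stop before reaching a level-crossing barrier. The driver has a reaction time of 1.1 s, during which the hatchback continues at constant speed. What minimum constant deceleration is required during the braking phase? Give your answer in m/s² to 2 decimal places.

Required deceleration ≈ 6.75 m/s²

Distance covered during reaction = 39.5000 × 1.1 = 43.450 m.
Distance available for braking: 159 − 43.450 = 115.550 m.
v² = 2a·d ⇒ a = v²/(2d) = 39.5000² / (2 × 115.550) = 1560.250 / 231.100 = 6.7514 m/s².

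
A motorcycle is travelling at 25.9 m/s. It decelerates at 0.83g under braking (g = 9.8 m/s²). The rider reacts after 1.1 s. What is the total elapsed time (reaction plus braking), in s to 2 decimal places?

a = 0.83 × 9.8 = 8.134 m/s².
Braking time = v/a = 25.9000 / 8.134 = 3.184 s.
Total = 1.1 + 3.184 = 4.284 s.

Total time ≈ 4.28 s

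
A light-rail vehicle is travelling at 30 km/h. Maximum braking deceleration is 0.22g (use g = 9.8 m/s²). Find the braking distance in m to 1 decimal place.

Braking distance ≈ 16.1 m

30 km/h ÷ 3.6 = 8.3333 m/s.
a = 0.22 × 9.8 = 2.156 m/s².
Braking distance = v²/(2a) = 8.3333² / (2 × 2.156) = 69.444 / 4.312 = 16.105 m.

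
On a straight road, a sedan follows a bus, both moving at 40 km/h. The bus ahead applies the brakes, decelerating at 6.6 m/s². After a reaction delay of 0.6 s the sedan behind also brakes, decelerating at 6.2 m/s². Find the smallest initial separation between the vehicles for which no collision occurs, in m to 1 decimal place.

40 km/h ÷ 3.6 = 11.1111 m/s.
Leader travels v²/(2a_L) = 123.457 / 13.200 = 9.353 m before stopping.
Follower covers v·t_r = 11.1111 × 0.6 = 6.667 m while reacting, then v²/(2a_F) = 123.457 / 12.400 = 9.956 m while braking, for a total of 6.667 + 9.956 = 16.623 m.
Since a_F ≤ a_L and the follower starts braking later, the follower is never slower than the leader, so the closest approach is when both have stopped.
Minimum gap = 16.623 − 9.353 = 7.270 m.

Minimum gap ≈ 7.3 m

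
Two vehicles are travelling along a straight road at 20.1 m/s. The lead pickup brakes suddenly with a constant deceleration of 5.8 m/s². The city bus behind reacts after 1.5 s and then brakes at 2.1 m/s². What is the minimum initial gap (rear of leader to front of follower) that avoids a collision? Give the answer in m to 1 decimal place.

Minimum gap ≈ 91.5 m

Leader travels v²/(2a_L) = 404.010 / 11.600 = 34.828 m before stopping.
Follower covers v·t_r = 20.1000 × 1.5 = 30.150 m while reacting, then v²/(2a_F) = 404.010 / 4.200 = 96.193 m while braking, for a total of 30.150 + 96.193 = 126.343 m.
Since a_F ≤ a_L and the follower starts braking later, the follower is never slower than the leader, so the closest approach is when both have stopped.
Minimum gap = 126.343 − 34.828 = 91.515 m.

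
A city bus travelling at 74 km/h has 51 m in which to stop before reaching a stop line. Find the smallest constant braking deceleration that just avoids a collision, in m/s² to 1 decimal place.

74 km/h ÷ 3.6 = 20.5556 m/s.
v² = 2a·d ⇒ a = v²/(2d) = 20.5556² / (2 × 51.000) = 422.533 / 102.000 = 4.1425 m/s².

Required deceleration ≈ 4.1 m/s²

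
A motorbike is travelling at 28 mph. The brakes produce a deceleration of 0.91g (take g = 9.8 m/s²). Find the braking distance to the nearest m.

Braking distance ≈ 9 m

28 mph × 0.44704 = 12.5171 m/s.
a = 0.91 × 9.8 = 8.918 m/s².
Braking distance = v²/(2a) = 12.5171² / (2 × 8.918) = 156.678 / 17.836 = 8.784 m.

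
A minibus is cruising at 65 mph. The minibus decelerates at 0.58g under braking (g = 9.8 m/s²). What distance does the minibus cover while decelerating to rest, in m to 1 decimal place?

Braking distance ≈ 74.3 m

65 mph × 0.44704 = 29.0576 m/s.
a = 0.58 × 9.8 = 5.684 m/s².
Braking distance = v²/(2a) = 29.0576² / (2 × 5.684) = 844.344 / 11.368 = 74.274 m.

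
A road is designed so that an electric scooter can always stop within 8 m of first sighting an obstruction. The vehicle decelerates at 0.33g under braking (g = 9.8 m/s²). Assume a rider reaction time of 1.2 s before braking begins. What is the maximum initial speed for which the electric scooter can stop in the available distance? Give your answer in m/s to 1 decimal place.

a = 0.33 × 9.8 = 3.234 m/s².
Stopping distance: v·t_r + v²/(2a) = 8 with t_r = 1.2 s and a = 3.234 m/s².
So v² + 7.762 v − 51.74 = 0.
Positive root: v = −a·t_r + √((a·t_r)² + 2a·d) = −3.881 + √(15.062 + 51.74) = 4.2922 m/s.

Maximum speed ≈ 4.3 m/s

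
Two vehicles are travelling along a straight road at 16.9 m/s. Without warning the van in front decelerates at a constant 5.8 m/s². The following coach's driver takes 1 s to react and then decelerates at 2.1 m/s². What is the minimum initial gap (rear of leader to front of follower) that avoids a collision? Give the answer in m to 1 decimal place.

Minimum gap ≈ 60.3 m

Leader travels v²/(2a_L) = 285.610 / 11.600 = 24.622 m before stopping.
Follower covers v·t_r = 16.9000 × 1 = 16.900 m while reacting, then v²/(2a_F) = 285.610 / 4.200 = 68.002 m while braking, for a total of 16.900 + 68.002 = 84.902 m.
Since a_F ≤ a_L and the follower starts braking later, the follower is never slower than the leader, so the closest approach is when both have stopped.
Minimum gap = 84.902 − 24.622 = 60.280 m.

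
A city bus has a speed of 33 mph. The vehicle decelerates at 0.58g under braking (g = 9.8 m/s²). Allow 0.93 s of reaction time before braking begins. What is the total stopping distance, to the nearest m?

33 mph × 0.44704 = 14.7523 m/s.
a = 0.58 × 9.8 = 5.684 m/s².
Reaction distance = v·t_r = 14.7523 × 0.93 = 13.720 m.
Braking distance = v²/(2a) = 14.7523² / (2 × 5.684) = 217.630 / 11.368 = 19.144 m.
Total = 13.720 + 19.144 = 32.864 m.

Total stopping distance ≈ 33 m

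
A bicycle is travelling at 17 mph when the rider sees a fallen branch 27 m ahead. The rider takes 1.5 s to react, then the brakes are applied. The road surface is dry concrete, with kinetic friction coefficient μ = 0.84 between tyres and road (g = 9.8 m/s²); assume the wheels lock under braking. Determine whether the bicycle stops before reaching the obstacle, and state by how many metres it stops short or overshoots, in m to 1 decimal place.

Yes — it stops 12.1 m short of the obstacle

17 mph × 0.44704 = 7.5997 m/s.
a = μg = 0.84 × 9.8 = 8.232 m/s².
Reaction distance = 7.5997 × 1.5 = 11.400 m.
Braking distance = v²/(2a) = 57.755 / 16.464 = 3.508 m.
Total stopping distance = 11.400 + 3.508 = 14.908 m, vs 27 m available — it stops with 27 − 14.908 = 12.092 m to spare.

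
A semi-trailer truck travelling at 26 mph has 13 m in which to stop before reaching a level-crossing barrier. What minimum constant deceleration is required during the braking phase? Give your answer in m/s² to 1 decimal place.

26 mph × 0.44704 = 11.6230 m/s.
v² = 2a·d ⇒ a = v²/(2d) = 11.6230² / (2 × 13.000) = 135.094 / 26.000 = 5.1959 m/s².

Required deceleration ≈ 5.2 m/s²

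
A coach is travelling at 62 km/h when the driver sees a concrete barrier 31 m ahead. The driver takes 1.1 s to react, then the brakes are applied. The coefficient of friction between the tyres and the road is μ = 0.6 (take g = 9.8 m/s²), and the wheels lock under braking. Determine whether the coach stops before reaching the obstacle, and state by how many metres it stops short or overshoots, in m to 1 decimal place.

62 km/h ÷ 3.6 = 17.2222 m/s.
a = μg = 0.6 × 9.8 = 5.880 m/s².
Reaction distance = 17.2222 × 1.1 = 18.944 m.
Braking distance = v²/(2a) = 296.604 / 11.760 = 25.221 m.
Total stopping distance = 18.944 + 25.221 = 44.165 m, vs 31 m available — it cannot stop in time and overshoots by 44.165 − 31 = 13.165 m.

No — it overshoots by 13.2 m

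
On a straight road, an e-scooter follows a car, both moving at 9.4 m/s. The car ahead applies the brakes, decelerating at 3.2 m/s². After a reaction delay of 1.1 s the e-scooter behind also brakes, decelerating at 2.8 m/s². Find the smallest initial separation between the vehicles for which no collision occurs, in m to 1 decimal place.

Minimum gap ≈ 12.3 m

Leader travels v²/(2a_L) = 88.360 / 6.400 = 13.806 m before stopping.
Follower covers v·t_r = 9.4000 × 1.1 = 10.340 m while reacting, then v²/(2a_F) = 88.360 / 5.600 = 15.779 m while braking, for a total of 10.340 + 15.779 = 26.119 m.
Since a_F ≤ a_L and the follower starts braking later, the follower is never slower than the leader, so the closest approach is when both have stopped.
Minimum gap = 26.119 − 13.806 = 12.313 m.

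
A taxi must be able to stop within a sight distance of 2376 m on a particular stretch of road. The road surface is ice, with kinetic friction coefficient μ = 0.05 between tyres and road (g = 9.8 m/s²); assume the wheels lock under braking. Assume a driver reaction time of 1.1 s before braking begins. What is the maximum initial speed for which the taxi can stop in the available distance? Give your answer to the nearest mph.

a = μg = 0.05 × 9.8 = 0.490 m/s².
Stopping distance: v·t_r + v²/(2a) = 2376 with t_r = 1.1 s and a = 0.490 m/s².
So v² + 1.078 v − 2328.48 = 0.
Positive root: v = −a·t_r + √((a·t_r)² + 2a·d) = −0.539 + √(0.291 + 2328.48) = 47.7183 m/s.
47.7183 m/s ÷ 0.44704 = 106.743 mph.

Maximum speed ≈ 107 mph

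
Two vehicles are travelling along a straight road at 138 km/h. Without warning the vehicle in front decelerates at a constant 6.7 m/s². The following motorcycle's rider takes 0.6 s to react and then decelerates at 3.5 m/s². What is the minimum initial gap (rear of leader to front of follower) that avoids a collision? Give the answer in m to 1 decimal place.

138 km/h ÷ 3.6 = 38.3333 m/s.
Leader travels v²/(2a_L) = 1469.442 / 13.400 = 109.660 m before stopping.
Follower covers v·t_r = 38.3333 × 0.6 = 23.000 m while reacting, then v²/(2a_F) = 1469.442 / 7.000 = 209.920 m while braking, for a total of 23.000 + 209.920 = 232.920 m.
Since a_F ≤ a_L and the follower starts braking later, the follower is never slower than the leader, so the closest approach is when both have stopped.
Minimum gap = 232.920 − 109.660 = 123.260 m.

Minimum gap ≈ 123.3 m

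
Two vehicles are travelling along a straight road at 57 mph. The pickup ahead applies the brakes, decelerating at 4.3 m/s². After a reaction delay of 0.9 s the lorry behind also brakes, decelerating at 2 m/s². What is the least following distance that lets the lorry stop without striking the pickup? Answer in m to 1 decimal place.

Minimum gap ≈ 109.8 m

57 mph × 0.44704 = 25.4813 m/s.
Leader travels v²/(2a_L) = 649.297 / 8.600 = 75.500 m before stopping.
Follower covers v·t_r = 25.4813 × 0.9 = 22.933 m while reacting, then v²/(2a_F) = 649.297 / 4.000 = 162.324 m while braking, for a total of 22.933 + 162.324 = 185.257 m.
Since a_F ≤ a_L and the follower starts braking later, the follower is never slower than the leader, so the closest approach is when both have stopped.
Minimum gap = 185.257 − 75.500 = 109.757 m.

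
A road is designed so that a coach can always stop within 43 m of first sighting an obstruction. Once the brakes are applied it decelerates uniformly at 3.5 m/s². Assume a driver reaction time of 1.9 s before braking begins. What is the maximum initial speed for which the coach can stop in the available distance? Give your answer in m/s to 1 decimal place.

Stopping distance: v·t_r + v²/(2a) = 43 with t_r = 1.9 s and a = 3.500 m/s².
So v² + 13.300 v − 301.00 = 0.
Positive root: v = −a·t_r + √((a·t_r)² + 2a·d) = −6.650 + √(44.223 + 301.00) = 11.9302 m/s.

Maximum speed ≈ 11.9 m/s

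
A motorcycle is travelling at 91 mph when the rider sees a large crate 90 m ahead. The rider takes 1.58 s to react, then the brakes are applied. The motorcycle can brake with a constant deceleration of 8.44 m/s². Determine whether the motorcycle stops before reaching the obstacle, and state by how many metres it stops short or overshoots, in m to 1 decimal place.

No — it overshoots by 72.3 m

91 mph × 0.44704 = 40.6806 m/s.
Reaction distance = 40.6806 × 1.58 = 64.275 m.
Braking distance = v²/(2a) = 1654.911 / 16.880 = 98.040 m.
Total stopping distance = 64.275 + 98.040 = 162.315 m, vs 90 m available — it cannot stop in time and overshoots by 162.315 − 90 = 72.315 m.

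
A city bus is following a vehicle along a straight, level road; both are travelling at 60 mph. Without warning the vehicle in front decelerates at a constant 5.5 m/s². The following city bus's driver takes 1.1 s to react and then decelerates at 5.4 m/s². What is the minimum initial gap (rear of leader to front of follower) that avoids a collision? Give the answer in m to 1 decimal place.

Minimum gap ≈ 30.7 m

60 mph × 0.44704 = 26.8224 m/s.
Leader travels v²/(2a_L) = 719.441 / 11.000 = 65.404 m before stopping.
Follower covers v·t_r = 26.8224 × 1.1 = 29.505 m while reacting, then v²/(2a_F) = 719.441 / 10.800 = 66.615 m while braking, for a total of 29.505 + 66.615 = 96.120 m.
Since a_F ≤ a_L and the follower starts braking later, the follower is never slower than the leader, so the closest approach is when both have stopped.
Minimum gap = 96.120 − 65.404 = 30.716 m.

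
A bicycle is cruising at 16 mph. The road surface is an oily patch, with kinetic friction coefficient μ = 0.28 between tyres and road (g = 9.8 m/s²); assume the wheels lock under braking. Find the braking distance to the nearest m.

16 mph × 0.44704 = 7.1526 m/s.
a = μg = 0.28 × 9.8 = 2.744 m/s².
Braking distance = v²/(2a) = 7.1526² / (2 × 2.744) = 51.160 / 5.488 = 9.322 m.

Braking distance ≈ 9 m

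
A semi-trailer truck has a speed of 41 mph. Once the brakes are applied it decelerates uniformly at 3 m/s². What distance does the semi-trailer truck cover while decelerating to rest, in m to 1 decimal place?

41 mph × 0.44704 = 18.3286 m/s.
Braking distance = v²/(2a) = 18.3286² / (2 × 3.000) = 335.938 / 6.000 = 55.990 m.

Braking distance ≈ 56.0 m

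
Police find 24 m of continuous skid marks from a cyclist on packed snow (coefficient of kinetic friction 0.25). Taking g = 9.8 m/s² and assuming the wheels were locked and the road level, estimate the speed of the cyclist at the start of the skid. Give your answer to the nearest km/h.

Deceleration a = μg = 0.25 × 9.8 = 2.450 m/s².
v = √(2a·d) = √(2 × 2.450 × 24) = √117.600 = 10.8444 m/s.
= 10.8444 × 3.6 = 39.040 km/h.

Initial speed ≈ 39 km/h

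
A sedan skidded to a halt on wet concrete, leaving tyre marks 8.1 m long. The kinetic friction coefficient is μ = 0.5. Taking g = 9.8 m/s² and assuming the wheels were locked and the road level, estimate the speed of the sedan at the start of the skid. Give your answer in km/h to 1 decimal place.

Initial speed ≈ 32.1 km/h

Deceleration a = μg = 0.5 × 9.8 = 4.900 m/s².
v = √(2a·d) = √(2 × 4.900 × 8.1) = √79.380 = 8.9095 m/s.
= 8.9095 × 3.6 = 32.074 km/h.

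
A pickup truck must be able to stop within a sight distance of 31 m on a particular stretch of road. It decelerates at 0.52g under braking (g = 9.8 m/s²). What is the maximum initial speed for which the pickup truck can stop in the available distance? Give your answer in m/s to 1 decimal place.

a = 0.52 × 9.8 = 5.096 m/s².
v²/(2a) = d ⇒ v = √(2 × 5.096 × 31) = √315.95 = 17.7750 m/s.

Maximum speed ≈ 17.8 m/s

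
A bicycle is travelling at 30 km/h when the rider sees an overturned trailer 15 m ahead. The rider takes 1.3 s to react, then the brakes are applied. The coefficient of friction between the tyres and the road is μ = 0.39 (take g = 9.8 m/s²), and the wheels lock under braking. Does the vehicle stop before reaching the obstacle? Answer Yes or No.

30 km/h ÷ 3.6 = 8.3333 m/s.
a = μg = 0.39 × 9.8 = 3.822 m/s².
Reaction distance = 8.3333 × 1.3 = 10.833 m.
Braking distance = v²/(2a) = 69.444 / 7.644 = 9.085 m.
Total stopping distance = 10.833 + 9.085 = 19.918 m, vs 15 m available — it cannot stop in time and overshoots by 19.918 − 15 = 4.918 m.

No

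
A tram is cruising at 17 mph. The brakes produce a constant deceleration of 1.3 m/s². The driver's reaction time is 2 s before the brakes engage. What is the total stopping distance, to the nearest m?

Total stopping distance ≈ 37 m

17 mph × 0.44704 = 7.5997 m/s.
Reaction distance = v·t_r = 7.5997 × 2 = 15.199 m.
Braking distance = v²/(2a) = 7.5997² / (2 × 1.300) = 57.755 / 2.600 = 22.213 m.
Total = 15.199 + 22.213 = 37.412 m.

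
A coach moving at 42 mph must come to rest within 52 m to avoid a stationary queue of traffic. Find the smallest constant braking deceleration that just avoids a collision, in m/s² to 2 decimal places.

42 mph × 0.44704 = 18.7757 m/s.
v² = 2a·d ⇒ a = v²/(2d) = 18.7757² / (2 × 52.000) = 352.527 / 104.000 = 3.3897 m/s².

Required deceleration ≈ 3.39 m/s²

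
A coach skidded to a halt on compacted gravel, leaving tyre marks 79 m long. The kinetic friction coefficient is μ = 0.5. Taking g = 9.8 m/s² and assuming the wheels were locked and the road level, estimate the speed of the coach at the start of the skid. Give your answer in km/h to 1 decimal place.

Deceleration a = μg = 0.5 × 9.8 = 4.900 m/s².
v = √(2a·d) = √(2 × 4.900 × 79) = √774.200 = 27.8244 m/s.
= 27.8244 × 3.6 = 100.168 km/h.

Initial speed ≈ 100.2 km/h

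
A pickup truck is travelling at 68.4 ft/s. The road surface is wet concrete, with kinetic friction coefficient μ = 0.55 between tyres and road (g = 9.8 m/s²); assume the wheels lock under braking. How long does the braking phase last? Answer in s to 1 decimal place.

Braking time ≈ 3.9 s

68.4 ft/s × 0.3048 = 20.8483 m/s.
a = μg = 0.55 × 9.8 = 5.390 m/s².
Braking time = v/a = 20.8483 / 5.390 = 3.868 s.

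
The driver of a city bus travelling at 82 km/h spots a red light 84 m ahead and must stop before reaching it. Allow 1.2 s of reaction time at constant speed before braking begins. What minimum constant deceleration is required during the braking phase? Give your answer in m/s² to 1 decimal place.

Required deceleration ≈ 4.6 m/s²

82 km/h ÷ 3.6 = 22.7778 m/s.
Distance covered during reaction = 22.7778 × 1.2 = 27.333 m.
Distance available for braking: 84 − 27.333 = 56.667 m.
v² = 2a·d ⇒ a = v²/(2d) = 22.7778² / (2 × 56.667) = 518.828 / 113.334 = 4.5779 m/s².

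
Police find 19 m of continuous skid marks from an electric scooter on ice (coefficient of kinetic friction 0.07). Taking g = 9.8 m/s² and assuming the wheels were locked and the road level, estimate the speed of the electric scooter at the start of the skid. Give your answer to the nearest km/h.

Initial speed ≈ 18 km/h

Deceleration a = μg = 0.07 × 9.8 = 0.686 m/s².
v = √(2a·d) = √(2 × 0.686 × 19) = √26.068 = 5.1057 m/s.
= 5.1057 × 3.6 = 18.381 km/h.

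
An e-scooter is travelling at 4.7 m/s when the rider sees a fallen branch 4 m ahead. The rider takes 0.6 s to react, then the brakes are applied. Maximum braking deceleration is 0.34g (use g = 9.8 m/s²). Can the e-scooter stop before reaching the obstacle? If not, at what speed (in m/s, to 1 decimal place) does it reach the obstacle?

No — it strikes the obstacle at 3.8 m/s

a = 0.34 × 9.8 = 3.332 m/s².
Reaction distance = 4.7000 × 0.6 = 2.820 m.
Braking distance needed to stop: v²/(2a) = 22.090 / 6.664 = 3.315 m, so total needed = 2.820 + 3.315 = 6.135 m > 4 m — it cannot stop.
Distance remaining when braking begins: 4 − 2.820 = 1.180 m.
v² = v₀² − 2a·d = 22.090 − 2 × 3.332 × 1.180 = 14.226 m²/s².
v = √14.226 = 3.772 m/s.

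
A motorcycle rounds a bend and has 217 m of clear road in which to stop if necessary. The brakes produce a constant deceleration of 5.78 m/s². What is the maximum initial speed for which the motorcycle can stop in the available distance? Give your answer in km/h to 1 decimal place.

v²/(2a) = d ⇒ v = √(2 × 5.780 × 217) = √2508.52 = 50.0851 m/s.
50.0851 m/s × 3.6 = 180.306 km/h.

Maximum speed ≈ 180.3 km/h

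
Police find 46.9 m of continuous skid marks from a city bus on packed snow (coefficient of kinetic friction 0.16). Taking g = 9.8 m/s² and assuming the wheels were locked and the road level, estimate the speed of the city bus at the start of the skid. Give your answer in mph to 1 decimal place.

Initial speed ≈ 27.1 mph

Deceleration a = μg = 0.16 × 9.8 = 1.568 m/s².
v = √(2a·d) = √(2 × 1.568 × 46.9) = √147.078 = 12.1276 m/s.
= 12.1276 ÷ 0.44704 = 27.129 mph.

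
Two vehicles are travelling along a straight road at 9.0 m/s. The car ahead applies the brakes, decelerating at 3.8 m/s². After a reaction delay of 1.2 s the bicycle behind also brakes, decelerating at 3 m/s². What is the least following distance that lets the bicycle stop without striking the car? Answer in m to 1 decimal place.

Minimum gap ≈ 13.6 m

Leader travels v²/(2a_L) = 81.000 / 7.600 = 10.658 m before stopping.
Follower covers v·t_r = 9.0000 × 1.2 = 10.800 m while reacting, then v²/(2a_F) = 81.000 / 6.000 = 13.500 m while braking, for a total of 10.800 + 13.500 = 24.300 m.
Since a_F ≤ a_L and the follower starts braking later, the follower is never slower than the leader, so the closest approach is when both have stopped.
Minimum gap = 24.300 − 10.658 = 13.642 m.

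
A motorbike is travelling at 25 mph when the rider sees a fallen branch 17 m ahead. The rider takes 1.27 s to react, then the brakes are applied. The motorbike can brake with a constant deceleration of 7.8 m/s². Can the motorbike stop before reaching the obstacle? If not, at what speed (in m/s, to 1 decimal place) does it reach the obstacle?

No — it strikes the obstacle at 9.0 m/s

25 mph × 0.44704 = 11.1760 m/s.
Reaction distance = 11.1760 × 1.27 = 14.194 m.
Braking distance needed to stop: v²/(2a) = 124.903 / 15.600 = 8.007 m, so total needed = 14.194 + 8.007 = 22.201 m > 17 m — it cannot stop.
Distance remaining when braking begins: 17 − 14.194 = 2.806 m.
v² = v₀² − 2a·d = 124.903 − 2 × 7.800 × 2.806 = 81.129 m²/s².
v = √81.129 = 9.007 m/s.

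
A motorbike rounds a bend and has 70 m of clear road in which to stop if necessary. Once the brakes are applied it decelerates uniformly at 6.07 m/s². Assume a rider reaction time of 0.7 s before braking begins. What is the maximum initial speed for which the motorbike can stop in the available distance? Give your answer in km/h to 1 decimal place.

Stopping distance: v·t_r + v²/(2a) = 70 with t_r = 0.7 s and a = 6.070 m/s².
So v² + 8.498 v − 849.80 = 0.
Positive root: v = −a·t_r + √((a·t_r)² + 2a·d) = −4.249 + √(18.054 + 849.80) = 25.2104 m/s.
25.2104 m/s × 3.6 = 90.757 km/h.

Maximum speed ≈ 90.8 km/h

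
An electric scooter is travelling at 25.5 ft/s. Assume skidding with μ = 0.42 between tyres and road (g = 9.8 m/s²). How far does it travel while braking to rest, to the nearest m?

Braking distance ≈ 7 m

25.5 ft/s × 0.3048 = 7.7724 m/s.
a = μg = 0.42 × 9.8 = 4.116 m/s².
Braking distance = v²/(2a) = 7.7724² / (2 × 4.116) = 60.410 / 8.232 = 7.338 m.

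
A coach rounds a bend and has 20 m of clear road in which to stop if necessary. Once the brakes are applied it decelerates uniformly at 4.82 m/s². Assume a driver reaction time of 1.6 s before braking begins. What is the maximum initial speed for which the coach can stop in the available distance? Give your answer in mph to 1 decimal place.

Maximum speed ≈ 18.3 mph

Stopping distance: v·t_r + v²/(2a) = 20 with t_r = 1.6 s and a = 4.820 m/s².
So v² + 15.424 v − 192.80 = 0.
Positive root: v = −a·t_r + √((a·t_r)² + 2a·d) = −7.712 + √(59.475 + 192.80) = 8.1712 m/s.
8.1712 m/s ÷ 0.44704 = 18.278 mph.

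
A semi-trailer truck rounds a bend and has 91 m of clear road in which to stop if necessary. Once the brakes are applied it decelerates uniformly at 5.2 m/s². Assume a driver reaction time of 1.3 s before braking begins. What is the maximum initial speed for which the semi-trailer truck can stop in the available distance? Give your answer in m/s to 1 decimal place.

Maximum speed ≈ 24.7 m/s

Stopping distance: v·t_r + v²/(2a) = 91 with t_r = 1.3 s and a = 5.200 m/s².
So v² + 13.520 v − 946.40 = 0.
Positive root: v = −a·t_r + √((a·t_r)² + 2a·d) = −6.760 + √(45.698 + 946.40) = 24.7376 m/s.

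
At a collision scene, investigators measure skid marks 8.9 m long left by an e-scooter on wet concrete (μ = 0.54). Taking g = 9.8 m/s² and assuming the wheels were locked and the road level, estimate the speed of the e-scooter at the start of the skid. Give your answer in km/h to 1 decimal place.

Deceleration a = μg = 0.54 × 9.8 = 5.292 m/s².
v = √(2a·d) = √(2 × 5.292 × 8.9) = √94.198 = 9.7056 m/s.
= 9.7056 × 3.6 = 34.940 km/h.

Initial speed ≈ 34.9 km/h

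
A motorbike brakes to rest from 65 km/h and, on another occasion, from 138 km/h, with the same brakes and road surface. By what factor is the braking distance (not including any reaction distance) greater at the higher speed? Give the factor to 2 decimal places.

Factor ≈ 4.51

Braking distance d = v²/(2a), so with a fixed, d ∝ v².
Factor = (138/65)² = 2.1231² = 4.5076.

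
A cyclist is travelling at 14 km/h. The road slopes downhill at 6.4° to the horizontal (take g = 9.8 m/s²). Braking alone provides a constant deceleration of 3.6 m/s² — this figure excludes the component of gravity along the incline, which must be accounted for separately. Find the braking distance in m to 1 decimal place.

Braking distance ≈ 3.0 m

14 km/h ÷ 3.6 = 3.8889 m/s.
Gravity along the downhill slope reduces the braking deceleration: a_eff = 3.600 − 9.8·sin 6.4° = 3.600 − 1.092 = 2.508 m/s².
Braking distance = v²/(2a) = 3.8889² / (2 × 2.508) = 15.124 / 5.016 = 3.015 m.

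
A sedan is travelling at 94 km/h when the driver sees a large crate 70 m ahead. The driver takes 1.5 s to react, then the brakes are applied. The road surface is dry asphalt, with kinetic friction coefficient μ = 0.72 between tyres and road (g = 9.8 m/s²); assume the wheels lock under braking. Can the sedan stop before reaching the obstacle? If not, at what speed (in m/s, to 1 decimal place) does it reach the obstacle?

No — it strikes the obstacle at 15.7 m/s

94 km/h ÷ 3.6 = 26.1111 m/s.
a = μg = 0.72 × 9.8 = 7.056 m/s².
Reaction distance = 26.1111 × 1.5 = 39.167 m.
Braking distance needed to stop: v²/(2a) = 681.790 / 14.112 = 48.313 m, so total needed = 39.167 + 48.313 = 87.480 m > 70 m — it cannot stop.
Distance remaining when braking begins: 70 − 39.167 = 30.833 m.
v² = v₀² − 2a·d = 681.790 − 2 × 7.056 × 30.833 = 246.675 m²/s².
v = √246.675 = 15.706 m/s.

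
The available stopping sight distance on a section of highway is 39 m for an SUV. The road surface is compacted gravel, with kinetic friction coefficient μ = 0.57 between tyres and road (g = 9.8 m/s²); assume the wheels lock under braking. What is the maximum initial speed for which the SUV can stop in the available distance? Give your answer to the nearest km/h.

a = μg = 0.57 × 9.8 = 5.586 m/s².
v²/(2a) = d ⇒ v = √(2 × 5.586 × 39) = √435.71 = 20.8737 m/s.
20.8737 m/s × 3.6 = 75.145 km/h.

Maximum speed ≈ 75 km/h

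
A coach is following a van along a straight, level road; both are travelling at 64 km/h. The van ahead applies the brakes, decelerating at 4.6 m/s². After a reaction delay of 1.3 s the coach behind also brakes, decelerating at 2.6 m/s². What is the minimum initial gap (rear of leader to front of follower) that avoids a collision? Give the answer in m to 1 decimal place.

Minimum gap ≈ 49.5 m

64 km/h ÷ 3.6 = 17.7778 m/s.
Leader travels v²/(2a_L) = 316.050 / 9.200 = 34.353 m before stopping.
Follower covers v·t_r = 17.7778 × 1.3 = 23.111 m while reacting, then v²/(2a_F) = 316.050 / 5.200 = 60.779 m while braking, for a total of 23.111 + 60.779 = 83.890 m.
Since a_F ≤ a_L and the follower starts braking later, the follower is never slower than the leader, so the closest approach is when both have stopped.
Minimum gap = 83.890 − 34.353 = 49.537 m.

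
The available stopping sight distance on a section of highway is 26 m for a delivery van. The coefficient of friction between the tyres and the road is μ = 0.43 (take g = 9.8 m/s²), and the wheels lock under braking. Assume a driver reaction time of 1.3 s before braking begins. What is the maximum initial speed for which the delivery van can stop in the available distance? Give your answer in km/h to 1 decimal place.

a = μg = 0.43 × 9.8 = 4.214 m/s².
Stopping distance: v·t_r + v²/(2a) = 26 with t_r = 1.3 s and a = 4.214 m/s².
So v² + 10.956 v − 219.13 = 0.
Positive root: v = −a·t_r + √((a·t_r)² + 2a·d) = −5.478 + √(30.008 + 219.13) = 10.3061 m/s.
10.3061 m/s × 3.6 = 37.102 km/h.

Maximum speed ≈ 37.1 km/h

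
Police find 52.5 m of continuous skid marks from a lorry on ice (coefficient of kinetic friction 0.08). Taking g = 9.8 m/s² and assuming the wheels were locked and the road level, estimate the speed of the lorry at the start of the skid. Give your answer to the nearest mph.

Initial speed ≈ 20 mph

Deceleration a = μg = 0.08 × 9.8 = 0.784 m/s².
v = √(2a·d) = √(2 × 0.784 × 52.5) = √82.320 = 9.0730 m/s.
= 9.0730 ÷ 0.44704 = 20.296 mph.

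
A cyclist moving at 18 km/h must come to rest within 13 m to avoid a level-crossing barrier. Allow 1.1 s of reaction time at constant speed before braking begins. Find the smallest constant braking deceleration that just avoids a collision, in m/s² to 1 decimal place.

18 km/h ÷ 3.6 = 5.0000 m/s.
Distance covered during reaction = 5.0000 × 1.1 = 5.500 m.
Distance available for braking: 13 − 5.500 = 7.500 m.
v² = 2a·d ⇒ a = v²/(2d) = 5.0000² / (2 × 7.500) = 25.000 / 15.000 = 1.6667 m/s².

Required deceleration ≈ 1.7 m/s²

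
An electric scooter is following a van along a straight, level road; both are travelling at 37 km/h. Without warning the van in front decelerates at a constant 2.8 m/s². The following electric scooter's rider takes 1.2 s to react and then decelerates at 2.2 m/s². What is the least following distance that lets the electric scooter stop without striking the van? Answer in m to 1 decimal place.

Minimum gap ≈ 17.5 m

37 km/h ÷ 3.6 = 10.2778 m/s.
Leader travels v²/(2a_L) = 105.633 / 5.600 = 18.863 m before stopping.
Follower covers v·t_r = 10.2778 × 1.2 = 12.333 m while reacting, then v²/(2a_F) = 105.633 / 4.400 = 24.007 m while braking, for a total of 12.333 + 24.007 = 36.340 m.
Since a_F ≤ a_L and the follower starts braking later, the follower is never slower than the leader, so the closest approach is when both have stopped.
Minimum gap = 36.340 − 18.863 = 17.477 m.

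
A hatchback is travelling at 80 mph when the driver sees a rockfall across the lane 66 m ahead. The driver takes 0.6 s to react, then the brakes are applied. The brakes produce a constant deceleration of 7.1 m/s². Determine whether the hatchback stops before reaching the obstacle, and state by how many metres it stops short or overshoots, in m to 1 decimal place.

No — it overshoots by 45.5 m

80 mph × 0.44704 = 35.7632 m/s.
Reaction distance = 35.7632 × 0.6 = 21.458 m.
Braking distance = v²/(2a) = 1279.006 / 14.200 = 90.071 m.
Total stopping distance = 21.458 + 90.071 = 111.529 m, vs 66 m available — it cannot stop in time and overshoots by 111.529 − 66 = 45.529 m.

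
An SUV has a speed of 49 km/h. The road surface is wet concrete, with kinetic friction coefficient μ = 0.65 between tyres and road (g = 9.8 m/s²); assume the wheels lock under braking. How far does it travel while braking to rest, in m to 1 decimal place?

Braking distance ≈ 14.5 m

49 km/h ÷ 3.6 = 13.6111 m/s.
a = μg = 0.65 × 9.8 = 6.370 m/s².
Braking distance = v²/(2a) = 13.6111² / (2 × 6.370) = 185.262 / 12.740 = 14.542 m.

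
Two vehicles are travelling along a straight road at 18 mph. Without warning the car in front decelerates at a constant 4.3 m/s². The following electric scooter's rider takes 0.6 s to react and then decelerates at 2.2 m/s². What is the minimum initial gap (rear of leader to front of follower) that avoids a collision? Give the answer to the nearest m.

18 mph × 0.44704 = 8.0467 m/s.
Leader travels v²/(2a_L) = 64.749 / 8.600 = 7.529 m before stopping.
Follower covers v·t_r = 8.0467 × 0.6 = 4.828 m while reacting, then v²/(2a_F) = 64.749 / 4.400 = 14.716 m while braking, for a total of 4.828 + 14.716 = 19.544 m.
Since a_F ≤ a_L and the follower starts braking later, the follower is never slower than the leader, so the closest approach is when both have stopped.
Minimum gap = 19.544 − 7.529 = 12.015 m.

Minimum gap ≈ 12 m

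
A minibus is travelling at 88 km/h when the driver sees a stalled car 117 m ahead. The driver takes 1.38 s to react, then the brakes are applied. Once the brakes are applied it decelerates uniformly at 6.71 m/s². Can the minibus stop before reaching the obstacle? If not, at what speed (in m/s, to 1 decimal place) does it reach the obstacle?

Yes — it stops about 38.7 m short of the obstacle, so it never reaches it

88 km/h ÷ 3.6 = 24.4444 m/s.
Reaction distance = 24.4444 × 1.38 = 33.733 m.
Braking distance = v²/(2a) = 597.529 / 13.420 = 44.525 m.
Total stopping distance = 33.733 + 44.525 = 78.258 m, vs 117 m available — it stops with 117 − 78.258 = 38.742 m to spare.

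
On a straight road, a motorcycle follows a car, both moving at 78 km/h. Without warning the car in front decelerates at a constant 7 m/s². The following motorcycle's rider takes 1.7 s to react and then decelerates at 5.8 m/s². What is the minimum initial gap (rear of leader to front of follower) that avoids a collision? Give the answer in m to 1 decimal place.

78 km/h ÷ 3.6 = 21.6667 m/s.
Leader travels v²/(2a_L) = 469.446 / 14.000 = 33.532 m before stopping.
Follower covers v·t_r = 21.6667 × 1.7 = 36.833 m while reacting, then v²/(2a_F) = 469.446 / 11.600 = 40.469 m while braking, for a total of 36.833 + 40.469 = 77.302 m.
Since a_F ≤ a_L and the follower starts braking later, the follower is never slower than the leader, so the closest approach is when both have stopped.
Minimum gap = 77.302 − 33.532 = 43.770 m.

Minimum gap ≈ 43.8 m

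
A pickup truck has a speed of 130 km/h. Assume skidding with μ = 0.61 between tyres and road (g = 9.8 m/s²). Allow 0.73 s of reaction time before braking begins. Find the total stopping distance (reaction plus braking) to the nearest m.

Total stopping distance ≈ 135 m

130 km/h ÷ 3.6 = 36.1111 m/s.
a = μg = 0.61 × 9.8 = 5.978 m/s².
Reaction distance = v·t_r = 36.1111 × 0.73 = 26.361 m.
Braking distance = v²/(2a) = 36.1111² / (2 × 5.978) = 1304.012 / 11.956 = 109.068 m.
Total = 26.361 + 109.068 = 135.429 m.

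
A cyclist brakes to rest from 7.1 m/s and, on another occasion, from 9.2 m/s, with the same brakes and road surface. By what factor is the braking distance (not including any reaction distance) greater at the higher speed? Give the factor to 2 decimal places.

Braking distance d = v²/(2a), so with a fixed, d ∝ v².
Factor = (9.2/7.1)² = 1.2958² = 1.6791.

Factor ≈ 1.68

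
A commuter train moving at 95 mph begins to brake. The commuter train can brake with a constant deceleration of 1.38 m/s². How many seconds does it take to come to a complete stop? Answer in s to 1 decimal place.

95 mph × 0.44704 = 42.4688 m/s.
Braking time = v/a = 42.4688 / 1.380 = 30.774 s.

Braking time ≈ 30.8 s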